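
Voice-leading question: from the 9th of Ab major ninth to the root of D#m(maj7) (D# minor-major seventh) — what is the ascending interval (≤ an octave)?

Ab major ninth has Bb as its 9th, and D#m(maj7) (D# minor-major seventh) has D# as its root.
From Bb to D#: 5 semitones over a third = augmented.

augmented 3rd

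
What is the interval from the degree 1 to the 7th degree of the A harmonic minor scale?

major seventh

The scale runs A B C D E F G#.
Degree 1 = A; degree 7 = G#.
A up to G# spans 7 letter names and 11 semitones — a major seventh.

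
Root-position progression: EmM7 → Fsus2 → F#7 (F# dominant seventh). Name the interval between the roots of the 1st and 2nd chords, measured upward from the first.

The roots are E and F.
2 letter names make it a second; at 1 semitone (a half step narrower than major) the quality is minor.

m2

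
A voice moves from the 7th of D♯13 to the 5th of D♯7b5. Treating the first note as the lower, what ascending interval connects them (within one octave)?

The 7th of D♯13 is C♯; the 5th of D♯7b5 is A.
C♯ up to A is 8 semitones, a half step narrower than a major sixth, so the interval is minor.

minor sixth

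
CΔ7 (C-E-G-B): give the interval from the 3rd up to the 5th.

minor third

The 3rd is E and the 5th is G.
E up to G is 3 semitones, a half step narrower than a major third, so the interval is minor.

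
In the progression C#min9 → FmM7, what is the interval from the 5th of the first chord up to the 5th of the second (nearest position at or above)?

The 5th of C#min9 is G#; the 5th of FmM7 is C.
G# up to C is 4 semitones, a half step narrower than a perfect fourth, so the interval is diminished.

diminished 4th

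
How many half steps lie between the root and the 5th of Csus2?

7

Csus2: C D G.
C to G is a perfect fifth: 7 semitones.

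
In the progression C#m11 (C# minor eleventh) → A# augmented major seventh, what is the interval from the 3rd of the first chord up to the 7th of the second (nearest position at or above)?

augmented 3rd

The 3rd of C#m11 (C# minor eleventh) is E; the 7th of A# augmented major seventh is G##.
3 letter names make it a third; at 5 semitones (a half step wider than major) the quality is augmented.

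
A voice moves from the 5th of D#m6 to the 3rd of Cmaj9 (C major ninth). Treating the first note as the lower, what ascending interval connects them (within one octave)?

diminished fifth

D#m6 has A# as its 5th, and Cmaj9 (C major ninth) has E as its 3rd.
5 letter names make it a fifth; at 6 semitones (a half step narrower than perfect) the quality is diminished.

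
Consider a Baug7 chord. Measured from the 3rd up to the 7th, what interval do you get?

B7#5 is spelled B-D♯-F𝄪-A.
That puts D♯ below A.
D♯ up to A is 6 semitones, a half step narrower than a perfect fifth, so the interval is diminished.

d5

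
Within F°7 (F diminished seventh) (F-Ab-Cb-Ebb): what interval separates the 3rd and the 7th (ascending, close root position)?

diminished fifth

That puts Ab below Ebb.
Ab up to Ebb is 6 semitones, a half step narrower than a perfect fifth, so the interval is diminished.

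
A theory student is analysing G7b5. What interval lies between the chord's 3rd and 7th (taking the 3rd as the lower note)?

d5

The chord tones of G dominant seventh flat five are G–B–Db–F.
That puts B below F.
5 letter names make it a fifth; at 6 semitones (a half step narrower than perfect) the quality is diminished.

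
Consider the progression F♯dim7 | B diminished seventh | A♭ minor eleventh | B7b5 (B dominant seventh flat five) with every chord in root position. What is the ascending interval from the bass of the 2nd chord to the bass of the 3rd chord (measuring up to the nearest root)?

The roots are B and A♭.
B up to A♭ is 9 semitones, a whole step narrower than a major seventh, so the interval is diminished.

d7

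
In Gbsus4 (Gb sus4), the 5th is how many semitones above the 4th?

The chord tones of Gbsus4 are Gb–Cb–Db.
Cb to Db is a major second: 2 semitones.

2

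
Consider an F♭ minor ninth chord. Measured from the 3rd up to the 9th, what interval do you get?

major seventh

F♭ minor ninth is spelled F♭-A𝄫-C♭-E𝄫-G♭.
The 3rd is A𝄫 and the 9th is G♭.
Counting 7 letters and 11 half steps from A𝄫 gives a major seventh.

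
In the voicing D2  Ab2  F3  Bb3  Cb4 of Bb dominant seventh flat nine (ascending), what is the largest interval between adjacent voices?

Adjacent intervals: D2→Ab2 = diminished fifth; Ab2→F3 = major sixth; F3→Bb3 = perfect fourth; Bb3→Cb4 = minor second.
The largest is Ab2 to F3, a major sixth (9 semitones).

M6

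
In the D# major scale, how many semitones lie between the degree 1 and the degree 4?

5

The scale is D# E# F## G# A# B# C##.
D# up to G# is a perfect fourth — 5 semitones.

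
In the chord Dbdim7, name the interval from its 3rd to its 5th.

minor third

Db diminished seventh is spelled Db Fb Abb Cbb.
3rd = Fb; 5th = Abb.
Fb up to Abb is 3 semitones, a half step narrower than a major third, so the interval is minor.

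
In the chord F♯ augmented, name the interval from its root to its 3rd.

M3

F♯+ (F♯ augmented) is spelled F♯–A♯–C𝄪.
That puts F♯ below A♯.
From F♯ to A♯ is 4 semitones, exactly the major third.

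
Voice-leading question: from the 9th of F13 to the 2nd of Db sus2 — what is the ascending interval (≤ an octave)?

minor sixth

F13 has G as its 9th, and Db sus2 has Eb as its 2nd.
G up to Eb is 8 semitones, a half step narrower than a major sixth, so the interval is minor.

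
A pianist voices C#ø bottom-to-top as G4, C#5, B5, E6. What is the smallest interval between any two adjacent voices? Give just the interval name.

P4

Adjacent intervals: G4→C#5 = augmented fourth; C#5→B5 = minor seventh; B5→E6 = perfect fourth.
The smallest is B5 to E6, a perfect fourth (5 semitones).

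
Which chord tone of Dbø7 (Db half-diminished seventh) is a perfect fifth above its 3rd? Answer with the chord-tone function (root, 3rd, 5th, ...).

The chord tones of Dbø are Db-Fb-Abb-Cb.
The 3rd is Fb. A perfect fifth above Fb is Cb.
Cb is the chord's 7th.

7th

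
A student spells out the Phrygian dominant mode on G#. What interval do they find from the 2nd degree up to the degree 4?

G# phrygian dominant: G# A B# C# D# E F#.
So we need the interval from A up to C#.
Counting 3 letters and 4 half steps from A gives a major third.

major third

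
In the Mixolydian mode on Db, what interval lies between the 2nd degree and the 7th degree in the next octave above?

minor thirteenth

Spelling the Mixolydian mode on Db: Db Eb F Gb Ab Bb Cb.
2nd degree = Eb; degree 7 (up an octave) = Cb.
From Eb to Cb: 20 semitones over a thirteenth = minor.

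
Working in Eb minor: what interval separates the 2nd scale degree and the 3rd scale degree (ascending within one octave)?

Eb natural minor: Eb F Gb Ab Bb Cb Db.
The 2nd scale degree is F and the scale degree 3 is Gb.
F up to Gb is 1 semitone, a half step narrower than a major second, so the interval is minor.

minor second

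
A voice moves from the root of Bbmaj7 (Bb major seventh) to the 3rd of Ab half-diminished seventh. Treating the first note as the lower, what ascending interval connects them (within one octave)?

Bbmaj7 (Bb major seventh) has Bb as its root, and Ab half-diminished seventh has Cb as its 3rd.
Bb up to Cb is 1 semitone, a half step narrower than a major second, so the interval is minor.

minor second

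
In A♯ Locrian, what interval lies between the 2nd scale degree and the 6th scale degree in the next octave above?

P12

The scale runs A♯ B C♯ D♯ E F♯ G♯.
So we need the interval from B up to F♯.
Counting 12 letters and 19 half steps from B gives a perfect twelfth.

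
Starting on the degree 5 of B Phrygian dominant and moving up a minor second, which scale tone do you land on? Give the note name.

G

The scale is B C D♯ E F♯ G A.
The degree 5 is F♯; a minor second above that is G — scale degree 6.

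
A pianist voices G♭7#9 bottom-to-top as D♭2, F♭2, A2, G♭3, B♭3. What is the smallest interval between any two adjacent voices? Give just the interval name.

minor third

Adjacent intervals: D♭2→F♭2 = minor third; F♭2→A2 = augmented third; A2→G♭3 = diminished seventh; G♭3→B♭3 = major third.
The smallest is D♭2 to F♭2, a minor third (3 semitones).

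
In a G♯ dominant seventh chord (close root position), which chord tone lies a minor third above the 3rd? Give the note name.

D#

G♯7: G♯ B♯ D♯ F♯.
The 3rd is B♯. A minor third above B♯ is D♯.
D♯ is the chord's 5th.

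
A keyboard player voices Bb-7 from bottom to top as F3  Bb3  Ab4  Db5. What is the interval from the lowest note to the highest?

The outer voices are F3 and Db5.
13 letter names make it a thirteenth; at 20 semitones (a half step narrower than major) the quality is minor.

minor 13th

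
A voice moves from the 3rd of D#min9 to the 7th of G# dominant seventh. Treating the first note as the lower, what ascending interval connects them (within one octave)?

P1

The 3rd of D#min9 is F#; the 7th of G# dominant seventh is F#.
Counting 1 letters and 0 half steps from F# gives a perfect unison.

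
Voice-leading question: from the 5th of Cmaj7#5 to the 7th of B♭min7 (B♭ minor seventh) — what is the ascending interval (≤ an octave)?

The 5th of Cmaj7#5 is G♯; the 7th of B♭min7 (B♭ minor seventh) is A♭.
From G♯ to A♭: 0 semitones over a second = diminished.

diminished 2nd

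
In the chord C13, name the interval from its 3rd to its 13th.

C dominant thirteenth: C-E-G-B♭-D-A.
So we need the interval from E up to A.
E up to A spans 11 letter names and 17 semitones — a perfect eleventh.

perfect 11th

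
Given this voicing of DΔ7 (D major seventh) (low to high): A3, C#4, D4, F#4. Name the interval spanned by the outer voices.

major sixth

The outer voices are A3 and F#4.
From A to F# is 9 semitones, exactly the major sixth.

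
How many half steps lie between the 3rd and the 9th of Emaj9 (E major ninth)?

10

Emaj9 is spelled E, G#, B, D#, F#.
G# to F# is a minor seventh: 10 semitones.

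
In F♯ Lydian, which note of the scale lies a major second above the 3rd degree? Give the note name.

B#

The scale is F♯ G♯ A♯ B♯ C♯ D♯ E♯.
The 3rd degree is A♯; a major second above that is B♯ — scale degree 4.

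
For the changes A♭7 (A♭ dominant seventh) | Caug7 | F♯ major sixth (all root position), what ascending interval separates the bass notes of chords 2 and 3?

augmented fourth

The roots are C and F♯.
C up to F♯ is 6 semitones, a half step wider than a perfect fourth, so the interval is augmented.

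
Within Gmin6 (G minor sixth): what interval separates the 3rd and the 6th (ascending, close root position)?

Gm6 (G minor sixth) is spelled G–B♭–D–E.
The 3rd is B♭ and the 6th is E.
From B♭ to E: 6 semitones over a fourth = augmented.

augmented fourth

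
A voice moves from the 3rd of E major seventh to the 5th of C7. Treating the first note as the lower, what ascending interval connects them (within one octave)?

diminished octave

The 3rd of E major seventh is G#; the 5th of C7 is G.
8 letter names make it an octave; at 11 semitones (a half step narrower than perfect) the quality is diminished.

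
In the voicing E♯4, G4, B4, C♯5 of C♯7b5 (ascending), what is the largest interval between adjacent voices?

Adjacent intervals: E♯4→G4 = diminished third; G4→B4 = major third; B4→C♯5 = major second.
The largest is G4 to B4, a major third (4 semitones).

M3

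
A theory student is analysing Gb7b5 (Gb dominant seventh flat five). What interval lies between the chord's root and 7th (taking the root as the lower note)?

Spelling the chord: Gb-Bb-Dbb-Fb.
Root = Gb; 7th = Fb.
7 letter names make it a seventh; at 10 semitones (a half step narrower than major) the quality is minor.

minor seventh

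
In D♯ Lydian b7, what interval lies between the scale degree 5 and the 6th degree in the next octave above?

D♯ lydian dominant: D♯ E♯ F𝄪 G𝄪 A♯ B♯ C♯.
That puts A♯ below B♯.
Counting 9 letters and 14 half steps from A♯ gives a major ninth.

M9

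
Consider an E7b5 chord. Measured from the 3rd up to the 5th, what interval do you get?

The chord tones of E7b5 are E-G#-Bb-D.
That puts G# below Bb.
From G# to Bb: 2 semitones over a third = diminished.

d3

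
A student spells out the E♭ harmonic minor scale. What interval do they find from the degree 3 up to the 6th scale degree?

E♭ harmonic minor: E♭ F G♭ A♭ B♭ C♭ D.
That puts G♭ below C♭.
G♭ up to C♭ spans 4 letter names and 5 semitones — a perfect fourth.

perfect fourth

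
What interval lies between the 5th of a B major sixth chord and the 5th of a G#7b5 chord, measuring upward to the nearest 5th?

The 5th of B major sixth is F#; the 5th of G#7b5 is D.
F# up to D is 8 semitones, a half step narrower than a major sixth, so the interval is minor.

minor sixth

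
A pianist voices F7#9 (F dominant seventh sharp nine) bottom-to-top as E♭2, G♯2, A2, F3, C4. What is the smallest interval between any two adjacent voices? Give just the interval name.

minor second

Adjacent intervals: E♭2→G♯2 = augmented third; G♯2→A2 = minor second; A2→F3 = minor sixth; F3→C4 = perfect fifth.
The smallest is G♯2 to A2, a minor second (1 semitone).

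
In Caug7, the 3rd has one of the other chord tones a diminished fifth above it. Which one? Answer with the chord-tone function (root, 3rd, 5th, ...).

7th

The chord tones of Caug7 are C-E-G#-Bb.
The 3rd is E. A diminished fifth above E is Bb.
Bb is the chord's 7th.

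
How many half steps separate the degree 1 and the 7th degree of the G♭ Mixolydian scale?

10

The scale is G♭ A♭ B♭ C♭ D♭ E♭ F♭.
G♭ up to F♭ is a minor seventh — 10 semitones.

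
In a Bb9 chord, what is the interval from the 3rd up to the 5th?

Bb9 is spelled Bb, D, F, Ab, C.
The 3rd is D and the 5th is F.
D up to F is 3 semitones, a half step narrower than a major third, so the interval is minor.

minor 3rd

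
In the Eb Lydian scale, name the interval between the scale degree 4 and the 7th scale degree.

The scale runs Eb F G A Bb C D.
So we need the interval from A up to D.
From A to D is 5 semitones, exactly the perfect fourth.

P4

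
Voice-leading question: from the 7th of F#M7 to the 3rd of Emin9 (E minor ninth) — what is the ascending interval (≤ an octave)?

diminished third

F#M7 has E# as its 7th, and Emin9 (E minor ninth) has G as its 3rd.
From E# to G: 2 semitones over a third = diminished.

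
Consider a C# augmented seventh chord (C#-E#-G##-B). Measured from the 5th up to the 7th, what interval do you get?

d3

5th = G##; 7th = B.
From G## to B: 2 semitones over a third = diminished.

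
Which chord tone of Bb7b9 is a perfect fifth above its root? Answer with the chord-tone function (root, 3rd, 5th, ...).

Bb7b9: Bb–D–F–Ab–Cb.
The root is Bb. A perfect fifth above Bb is F.
F is the chord's 5th.

5th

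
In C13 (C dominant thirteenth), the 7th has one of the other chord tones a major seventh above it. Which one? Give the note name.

A

The chord tones of C13 (C dominant thirteenth) are C, E, G, Bb, D, A.
The 7th is Bb. A major seventh above Bb is A.
A is the chord's 13th.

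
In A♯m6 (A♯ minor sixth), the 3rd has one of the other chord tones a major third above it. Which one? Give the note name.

E#

A♯ minor sixth: A♯ C♯ E♯ F𝄪.
The 3rd is C♯. A major third above C♯ is E♯.
E♯ is the chord's 5th.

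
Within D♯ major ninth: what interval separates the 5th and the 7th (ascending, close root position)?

The chord tones of D♯maj9 are D♯-F𝄪-A♯-C𝄪-E♯.
5th = A♯; 7th = C𝄪.
From A♯ to C𝄪 is 4 semitones, exactly the major third.

major 3rd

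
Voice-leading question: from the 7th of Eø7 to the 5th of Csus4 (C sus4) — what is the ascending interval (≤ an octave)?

perfect 4th

Eø7 has D as its 7th, and Csus4 (C sus4) has G as its 5th.
Counting 4 letters and 5 half steps from D gives a perfect fourth.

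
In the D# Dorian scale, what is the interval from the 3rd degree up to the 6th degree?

augmented fourth

Spelling the D# Dorian scale: D# E# F# G# A# B# C#.
So we need the interval from F# up to B#.
F# up to B# is 6 semitones, a half step wider than a perfect fourth, so the interval is augmented.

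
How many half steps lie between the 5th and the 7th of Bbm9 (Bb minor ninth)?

3

Bbmin9 is spelled Bb–Db–F–Ab–C.
F to Ab is a minor third: 3 semitones.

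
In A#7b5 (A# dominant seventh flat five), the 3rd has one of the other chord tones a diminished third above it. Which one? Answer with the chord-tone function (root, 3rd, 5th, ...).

5th

The chord tones of A#7b5 (A# dominant seventh flat five) are A# C## E G#.
The 3rd is C##. A diminished third above C## is E.
E is the chord's 5th.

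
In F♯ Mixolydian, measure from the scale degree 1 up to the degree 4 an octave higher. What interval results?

The scale runs F♯ G♯ A♯ B C♯ D♯ E.
That puts F♯ below B.
F♯ up to B spans 11 letter names and 17 semitones — a perfect eleventh.

perfect eleventh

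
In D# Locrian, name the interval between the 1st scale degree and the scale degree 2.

minor second

Spelling D# Locrian: D# E F# G# A B C#.
That puts D# below E.
From D# to E: 1 semitone over a second = minor.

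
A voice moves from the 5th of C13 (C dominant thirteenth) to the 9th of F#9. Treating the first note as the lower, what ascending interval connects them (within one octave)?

The 5th of C13 (C dominant thirteenth) is G; the 9th of F#9 is G#.
From G to G#: 1 semitone over a unison = augmented.

augmented unison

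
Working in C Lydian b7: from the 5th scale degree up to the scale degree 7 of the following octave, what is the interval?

m10

C lydian dominant: C D E F♯ G A B♭.
So we need the interval from G up to B♭.
G up to B♭ is 15 semitones, a half step narrower than a major tenth, so the interval is minor.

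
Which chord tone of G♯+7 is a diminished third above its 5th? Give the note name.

F#

The chord tones of G♯ augmented seventh are G♯, B♯, D𝄪, F♯.
The 5th is D𝄪. A diminished third above D𝄪 is F♯.
F♯ is the chord's 7th.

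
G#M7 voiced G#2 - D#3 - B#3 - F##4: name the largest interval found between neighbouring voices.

Adjacent intervals: G#2→D#3 = perfect fifth; D#3→B#3 = major sixth; B#3→F##4 = perfect fifth.
The largest is D#3 to B#3, a major sixth (9 semitones).

major sixth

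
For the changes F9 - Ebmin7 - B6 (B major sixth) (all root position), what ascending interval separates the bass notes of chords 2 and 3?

The roots are Eb and B.
5 letter names make it a fifth; at 8 semitones (a half step wider than perfect) the quality is augmented.

augmented fifth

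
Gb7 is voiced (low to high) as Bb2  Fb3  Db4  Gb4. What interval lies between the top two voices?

Those voices are Db4 and Gb4.
Counting 4 letters and 5 half steps from Db gives a perfect fourth.

perfect fourth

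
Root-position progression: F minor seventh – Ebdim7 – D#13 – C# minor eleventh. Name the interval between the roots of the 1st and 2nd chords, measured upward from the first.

minor 7th

The roots are F and Eb.
F up to Eb is 10 semitones, a half step narrower than a major seventh, so the interval is minor.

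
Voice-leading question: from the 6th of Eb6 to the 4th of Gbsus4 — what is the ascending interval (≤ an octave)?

diminished octave

Eb6 has C as its 6th, and Gbsus4 has Cb as its 4th.
C up to Cb is 11 semitones, a half step narrower than a perfect octave, so the interval is diminished.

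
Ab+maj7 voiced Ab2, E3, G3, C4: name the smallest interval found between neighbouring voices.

Adjacent intervals: Ab2→E3 = augmented fifth; E3→G3 = minor third; G3→C4 = perfect fourth.
The smallest is E3 to G3, a minor third (3 semitones).

minor third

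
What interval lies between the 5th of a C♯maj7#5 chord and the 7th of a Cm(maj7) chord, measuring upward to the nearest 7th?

diminished third

C♯maj7#5 has G𝄪 as its 5th, and Cm(maj7) has B as its 7th.
3 letter names make it a third; at 2 semitones (a whole step narrower than major) the quality is diminished.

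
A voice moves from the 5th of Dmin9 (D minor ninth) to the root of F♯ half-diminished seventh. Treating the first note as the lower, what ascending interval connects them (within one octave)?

The 5th of Dmin9 (D minor ninth) is A; the root of F♯ half-diminished seventh is F♯.
From A to F♯ is 9 semitones, exactly the major sixth.

major sixth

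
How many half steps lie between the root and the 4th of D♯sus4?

The chord tones of D♯ sus4 are D♯, G♯, A♯.
D♯ to G♯ is a perfect fourth: 5 semitones.

5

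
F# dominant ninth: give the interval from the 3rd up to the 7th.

d5

F# dominant ninth: F#, A#, C#, E, G#.
That puts A# below E.
From A# to E: 6 semitones over a fifth = diminished.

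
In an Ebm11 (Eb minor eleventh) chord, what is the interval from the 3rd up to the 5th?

Ebm11 (Eb minor eleventh): Eb-Gb-Bb-Db-F-Ab.
3rd = Gb; 5th = Bb.
Gb up to Bb spans 3 letter names and 4 semitones — a major third.

major third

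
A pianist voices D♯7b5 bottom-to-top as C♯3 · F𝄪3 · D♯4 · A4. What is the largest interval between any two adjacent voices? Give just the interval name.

Adjacent intervals: C♯3→F𝄪3 = augmented fourth; F𝄪3→D♯4 = minor sixth; D♯4→A4 = diminished fifth.
The largest is F𝄪3 to D♯4, a minor sixth (8 semitones).

minor sixth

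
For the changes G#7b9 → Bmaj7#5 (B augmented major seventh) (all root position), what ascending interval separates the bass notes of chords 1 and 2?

The roots are G# and B.
From G# to B: 3 semitones over a third = minor.

minor 3rd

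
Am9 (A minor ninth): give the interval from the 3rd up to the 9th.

The chord tones of Am9 are A, C, E, G, B.
The 3rd is C and the 9th is B.
From C to B is 11 semitones, exactly the major seventh.

major seventh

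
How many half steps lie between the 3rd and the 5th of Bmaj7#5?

4

Bmaj7#5: B-D#-F##-A#.
D# to F## is a major third: 4 semitones.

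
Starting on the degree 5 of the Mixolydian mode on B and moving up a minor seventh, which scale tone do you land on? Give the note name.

E

The scale is B C# D# E F# G# A.
The degree 5 is F#; a minor seventh above that is E — scale degree 4.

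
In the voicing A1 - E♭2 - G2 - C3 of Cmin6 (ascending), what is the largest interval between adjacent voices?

diminished fifth

Adjacent intervals: A1→E♭2 = diminished fifth; E♭2→G2 = major third; G2→C3 = perfect fourth.
The largest is A1 to E♭2, a diminished fifth (6 semitones).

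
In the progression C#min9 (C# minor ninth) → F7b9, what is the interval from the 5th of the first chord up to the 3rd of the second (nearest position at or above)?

minor 2nd

C#min9 (C# minor ninth) has G# as its 5th, and F7b9 has A as its 3rd.
G# up to A is 1 semitone, a half step narrower than a major second, so the interval is minor.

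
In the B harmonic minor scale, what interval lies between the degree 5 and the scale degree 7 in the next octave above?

major tenth

Spelling the B harmonic minor scale: B C# D E F# G A#.
The degree 5 is F# and the scale degree 7 (up an octave) is A#.
Counting 10 letters and 16 half steps from F# gives a major tenth.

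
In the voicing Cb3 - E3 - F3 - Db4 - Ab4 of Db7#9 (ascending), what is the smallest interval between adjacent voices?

minor 2nd

Adjacent intervals: Cb3→E3 = augmented third; E3→F3 = minor second; F3→Db4 = minor sixth; Db4→Ab4 = perfect fifth.
The smallest is E3 to F3, a minor second (1 semitone).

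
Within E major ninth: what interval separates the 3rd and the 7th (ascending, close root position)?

P5

E major ninth is spelled E, G#, B, D#, F#.
So we need the interval from G# up to D#.
From G# to D# is 7 semitones, exactly the perfect fifth.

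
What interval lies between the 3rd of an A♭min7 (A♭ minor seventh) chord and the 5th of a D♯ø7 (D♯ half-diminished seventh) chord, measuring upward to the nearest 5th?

The 3rd of A♭min7 (A♭ minor seventh) is C♭; the 5th of D♯ø7 (D♯ half-diminished seventh) is A.
6 letter names make it a sixth; at 10 semitones (a half step wider than major) the quality is augmented.

augmented sixth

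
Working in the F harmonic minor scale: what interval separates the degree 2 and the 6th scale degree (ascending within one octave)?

diminished 5th

The scale runs F G Ab Bb C Db E.
Degree 2 = G; degree 6 = Db.
5 letter names make it a fifth; at 6 semitones (a half step narrower than perfect) the quality is diminished.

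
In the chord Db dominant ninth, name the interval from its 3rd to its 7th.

diminished fifth

Db9 (Db dominant ninth) is spelled Db–F–Ab–Cb–Eb.
3rd = F; 7th = Cb.
From F to Cb: 6 semitones over a fifth = diminished.
That tritone between 3rd and 7th is what gives the dominant seventh its pull toward resolution.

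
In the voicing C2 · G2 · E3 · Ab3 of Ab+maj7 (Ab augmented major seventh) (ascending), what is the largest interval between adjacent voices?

Adjacent intervals: C2→G2 = perfect fifth; G2→E3 = major sixth; E3→Ab3 = diminished fourth.
The largest is G2 to E3, a major sixth (9 semitones).

M6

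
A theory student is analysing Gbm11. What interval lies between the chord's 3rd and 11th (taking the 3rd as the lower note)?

Spelling the chord: Gb–Bbb–Db–Fb–Ab–Cb.
So we need the interval from Bbb up to Cb.
From Bbb to Cb is 14 semitones, exactly the major ninth.

major ninth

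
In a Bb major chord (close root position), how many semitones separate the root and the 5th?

7

The chord tones of Bbmaj are Bb D F.
Bb to F is a perfect fifth: 7 semitones.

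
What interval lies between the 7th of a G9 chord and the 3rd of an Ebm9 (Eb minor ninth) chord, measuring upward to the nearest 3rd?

G9 has F as its 7th, and Ebm9 (Eb minor ninth) has Gb as its 3rd.
F up to Gb is 1 semitone, a half step narrower than a major second, so the interval is minor.

minor 2nd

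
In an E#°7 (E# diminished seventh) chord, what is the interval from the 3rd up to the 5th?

E# diminished seventh: E#, G#, B, D.
3rd = G#; 5th = B.
G# up to B is 3 semitones, a half step narrower than a major third, so the interval is minor.

m3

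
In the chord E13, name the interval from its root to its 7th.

The chord tones of E dominant thirteenth are E G♯ B D F♯ C♯.
That puts E below D.
From E to D: 10 semitones over a seventh = minor.

minor seventh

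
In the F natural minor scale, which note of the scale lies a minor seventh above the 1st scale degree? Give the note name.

The scale is F G Ab Bb C Db Eb.
The 1st scale degree is F; a minor seventh above that is Eb — scale degree 7.

Eb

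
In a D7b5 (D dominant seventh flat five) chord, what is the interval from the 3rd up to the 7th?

D7b5 is spelled D-F#-Ab-C.
So we need the interval from F# up to C.
F# up to C is 6 semitones, a half step narrower than a perfect fifth, so the interval is diminished.
This 3–7 tritone is the characteristic tension at the heart of the dominant sound.

diminished fifth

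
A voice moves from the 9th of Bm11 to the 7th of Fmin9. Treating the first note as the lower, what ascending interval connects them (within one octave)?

The 9th of Bm11 is C#; the 7th of Fmin9 is Eb.
C# up to Eb is 2 semitones, a whole step narrower than a major third, so the interval is diminished.

diminished third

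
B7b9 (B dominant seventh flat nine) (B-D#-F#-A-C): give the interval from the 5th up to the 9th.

5th = F#; 9th = C.
F# up to C is 6 semitones, a half step narrower than a perfect fifth, so the interval is diminished.

diminished fifth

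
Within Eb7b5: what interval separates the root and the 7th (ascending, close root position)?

Eb7b5: Eb-G-Bbb-Db.
The root is Eb and the 7th is Db.
7 letter names make it a seventh; at 10 semitones (a half step narrower than major) the quality is minor.

m7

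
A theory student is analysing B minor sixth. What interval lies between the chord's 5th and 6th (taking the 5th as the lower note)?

major second

The chord tones of Bmin6 (B minor sixth) are B–D–F#–G#.
The 5th is F# and the 6th is G#.
F# up to G# spans 2 letter names and 2 semitones — a major second.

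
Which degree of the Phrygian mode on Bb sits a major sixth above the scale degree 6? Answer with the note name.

The scale is Bb Cb Db Eb F Gb Ab.
The scale degree 6 is Gb; a major sixth above that is Eb — scale degree 4.

Eb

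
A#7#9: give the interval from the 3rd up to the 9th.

major seventh

The chord tones of A#7#9 are A#–C##–E#–G#–B##.
That puts C## below B##.
C## up to B## spans 7 letter names and 11 semitones — a major seventh.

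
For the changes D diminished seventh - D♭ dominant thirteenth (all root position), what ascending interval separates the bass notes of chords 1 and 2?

diminished octave

The roots are D and D♭.
From D to D♭: 11 semitones over an octave = diminished.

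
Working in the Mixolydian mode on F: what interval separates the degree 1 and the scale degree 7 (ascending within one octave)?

The scale runs F G A Bb C D Eb.
Degree 1 = F; scale degree 7 = Eb.
7 letter names make it a seventh; at 10 semitones (a half step narrower than major) the quality is minor.

minor seventh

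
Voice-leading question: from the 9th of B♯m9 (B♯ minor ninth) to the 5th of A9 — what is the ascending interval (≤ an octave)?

diminished 3rd

B♯m9 (B♯ minor ninth) has C𝄪 as its 9th, and A9 has E as its 5th.
C𝄪 up to E is 2 semitones, a whole step narrower than a major third, so the interval is diminished.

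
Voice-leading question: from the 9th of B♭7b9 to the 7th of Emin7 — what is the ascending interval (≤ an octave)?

B♭7b9 has C♭ as its 9th, and Emin7 has D as its 7th.
From C♭ to D: 3 semitones over a second = augmented.

augmented second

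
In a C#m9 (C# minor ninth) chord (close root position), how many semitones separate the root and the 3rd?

3

C#min9 (C# minor ninth) is spelled C# E G# B D#.
C# to E is a minor third: 3 semitones.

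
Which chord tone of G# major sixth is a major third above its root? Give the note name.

B#

G#6 (G# major sixth): G#, B#, D#, E#.
The root is G#. A major third above G# is B#.
B# is the chord's 3rd.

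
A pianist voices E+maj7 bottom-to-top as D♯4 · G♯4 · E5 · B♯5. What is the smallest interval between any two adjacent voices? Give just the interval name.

P4

Adjacent intervals: D♯4→G♯4 = perfect fourth; G♯4→E5 = minor sixth; E5→B♯5 = augmented fifth.
The smallest is D♯4 to G♯4, a perfect fourth (5 semitones).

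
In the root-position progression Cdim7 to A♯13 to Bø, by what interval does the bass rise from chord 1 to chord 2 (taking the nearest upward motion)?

augmented sixth

The roots are C and A♯.
C up to A♯ is 10 semitones, a half step wider than a major sixth, so the interval is augmented.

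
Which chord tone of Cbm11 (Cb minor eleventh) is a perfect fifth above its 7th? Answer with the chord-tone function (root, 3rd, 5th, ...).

Cbm11 is spelled Cb Ebb Gb Bbb Db Fb.
The 7th is Bbb. A perfect fifth above Bbb is Fb.
Fb is the chord's 11th.

11th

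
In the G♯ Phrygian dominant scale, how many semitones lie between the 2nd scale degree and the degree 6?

The scale is G♯ A B♯ C♯ D♯ E F♯.
A up to E is a perfect fifth — 7 semitones.

7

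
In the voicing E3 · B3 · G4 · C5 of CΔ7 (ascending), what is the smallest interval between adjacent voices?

Adjacent intervals: E3→B3 = perfect fifth; B3→G4 = minor sixth; G4→C5 = perfect fourth.
The smallest is G4 to C5, a perfect fourth (5 semitones).

perfect fourth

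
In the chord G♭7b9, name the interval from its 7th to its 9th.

m3

G♭ dominant seventh flat nine is spelled G♭ B♭ D♭ F♭ A𝄫.
That puts F♭ below A𝄫.
From F♭ to A𝄫: 3 semitones over a third = minor.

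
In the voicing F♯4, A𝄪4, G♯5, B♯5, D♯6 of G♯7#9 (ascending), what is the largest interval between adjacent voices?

Adjacent intervals: F♯4→A𝄪4 = augmented third; A𝄪4→G♯5 = diminished seventh; G♯5→B♯5 = major third; B♯5→D♯6 = minor third.
The largest is A𝄪4 to G♯5, a diminished seventh (9 semitones).

d7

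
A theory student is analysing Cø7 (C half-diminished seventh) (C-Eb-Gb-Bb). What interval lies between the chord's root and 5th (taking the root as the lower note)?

diminished fifth

The root is C and the 5th is Gb.
From C to Gb: 6 semitones over a fifth = diminished.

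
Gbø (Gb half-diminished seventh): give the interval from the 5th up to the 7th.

M3

Spelling the chord: Gb-Bbb-Dbb-Fb.
5th = Dbb; 7th = Fb.
Dbb up to Fb spans 3 letter names and 4 semitones — a major third.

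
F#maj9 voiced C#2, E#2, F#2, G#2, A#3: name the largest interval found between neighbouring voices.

major 9th

Adjacent intervals: C#2→E#2 = major third; E#2→F#2 = minor second; F#2→G#2 = major second; G#2→A#3 = major ninth.
The largest is G#2 to A#3, a major ninth (14 semitones).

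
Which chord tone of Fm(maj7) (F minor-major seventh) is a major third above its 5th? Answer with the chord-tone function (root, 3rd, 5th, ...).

7th

Spelling the chord: F Ab C E.
The 5th is C. A major third above C is E.
E is the chord's 7th.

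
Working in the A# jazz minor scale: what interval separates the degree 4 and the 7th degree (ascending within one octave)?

augmented 4th

Spelling the A# jazz minor scale: A# B# C# D# E# F## G##.
That puts D# below G##.
4 letter names make it a fourth; at 6 semitones (a half step wider than perfect) the quality is augmented.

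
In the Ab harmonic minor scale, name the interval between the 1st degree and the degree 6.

Spelling the Ab harmonic minor scale: Ab Bb Cb Db Eb Fb G.
1st degree = Ab; degree 6 = Fb.
From Ab to Fb: 8 semitones over a sixth = minor.

minor sixth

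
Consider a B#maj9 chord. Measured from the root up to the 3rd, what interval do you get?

major third

The chord tones of B#maj9 (B# major ninth) are B#–D##–F##–A##–C##.
So we need the interval from B# up to D##.
From B# to D## is 4 semitones, exactly the major third.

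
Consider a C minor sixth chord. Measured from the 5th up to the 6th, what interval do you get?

major second

The chord tones of Cm6 are C–Eb–G–A.
The 5th is G and the 6th is A.
G up to A spans 2 letter names and 2 semitones — a major second.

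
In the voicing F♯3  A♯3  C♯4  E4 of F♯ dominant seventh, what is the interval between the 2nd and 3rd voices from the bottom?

Those voices are A♯3 and C♯4.
3 letter names make it a third; at 3 semitones (a half step narrower than major) the quality is minor.

minor third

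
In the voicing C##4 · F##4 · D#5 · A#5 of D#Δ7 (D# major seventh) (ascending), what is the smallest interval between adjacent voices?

Adjacent intervals: C##4→F##4 = perfect fourth; F##4→D#5 = minor sixth; D#5→A#5 = perfect fifth.
The smallest is C##4 to F##4, a perfect fourth (5 semitones).

perfect 4th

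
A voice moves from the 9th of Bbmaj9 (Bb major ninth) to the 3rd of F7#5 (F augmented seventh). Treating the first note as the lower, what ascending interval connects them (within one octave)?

major sixth

Bbmaj9 (Bb major ninth) has C as its 9th, and F7#5 (F augmented seventh) has A as its 3rd.
From C to A is 9 semitones, exactly the major sixth.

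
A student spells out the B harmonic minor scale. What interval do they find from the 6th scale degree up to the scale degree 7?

Spelling the B harmonic minor scale: B C# D E F# G A#.
That puts G below A#.
From G to A#: 3 semitones over a second = augmented.

augmented 2nd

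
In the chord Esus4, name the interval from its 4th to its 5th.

major second

The chord tones of Esus4 are E A B.
So we need the interval from A up to B.
Counting 2 letters and 2 half steps from A gives a major second.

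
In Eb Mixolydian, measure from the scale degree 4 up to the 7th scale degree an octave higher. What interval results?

perfect 11th

Eb mixolydian: Eb F G Ab Bb C Db.
Scale degree 4 = Ab; 7th scale degree (up an octave) = Db.
Ab up to Db spans 11 letter names and 17 semitones — a perfect eleventh.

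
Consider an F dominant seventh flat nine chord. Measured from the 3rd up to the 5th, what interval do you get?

minor third

F7b9 (F dominant seventh flat nine) is spelled F-A-C-E♭-G♭.
3rd = A; 5th = C.
From A to C: 3 semitones over a third = minor.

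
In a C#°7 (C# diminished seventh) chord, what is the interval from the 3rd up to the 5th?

Spelling the chord: C#-E-G-Bb.
That puts E below G.
3 letter names make it a third; at 3 semitones (a half step narrower than major) the quality is minor.

minor 3rd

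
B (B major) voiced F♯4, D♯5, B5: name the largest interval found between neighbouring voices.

Adjacent intervals: F♯4→D♯5 = major sixth; D♯5→B5 = minor sixth.
The largest is F♯4 to D♯5, a major sixth (9 semitones).

major 6th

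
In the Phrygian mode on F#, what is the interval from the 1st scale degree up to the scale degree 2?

minor second

Spelling the Phrygian mode on F#: F# G A B C# D E.
So we need the interval from F# up to G.
From F# to G: 1 semitone over a second = minor.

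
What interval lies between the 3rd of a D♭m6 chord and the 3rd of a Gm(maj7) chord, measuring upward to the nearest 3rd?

The 3rd of D♭m6 is F♭; the 3rd of Gm(maj7) is B♭.
From F♭ to B♭: 6 semitones over a fourth = augmented.

augmented 4th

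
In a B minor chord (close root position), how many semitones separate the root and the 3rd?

The chord tones of Bm are B–D–F#.
B to D is a minor third: 3 semitones.

3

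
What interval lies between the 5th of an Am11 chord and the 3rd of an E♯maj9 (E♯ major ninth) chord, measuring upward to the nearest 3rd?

The 5th of Am11 is E; the 3rd of E♯maj9 (E♯ major ninth) is G𝄪.
3 letter names make it a third; at 5 semitones (a half step wider than major) the quality is augmented.

A3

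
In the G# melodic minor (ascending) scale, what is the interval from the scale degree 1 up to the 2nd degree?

M2

The scale runs G# A# B C# D# E# F##.
Scale degree 1 = G#; degree 2 = A#.
G# up to A# spans 2 letter names and 2 semitones — a major second.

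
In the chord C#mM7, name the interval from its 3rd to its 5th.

M3

Spelling the chord: C#-E-G#-B#.
So we need the interval from E up to G#.
Counting 3 letters and 4 half steps from E gives a major third.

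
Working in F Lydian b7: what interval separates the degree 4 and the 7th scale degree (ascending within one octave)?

F lydian dominant: F G A B C D E♭.
So we need the interval from B up to E♭.
From B to E♭: 4 semitones over a fourth = diminished.

d4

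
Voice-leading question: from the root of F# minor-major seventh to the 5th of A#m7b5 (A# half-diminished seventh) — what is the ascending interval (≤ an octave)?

minor 7th

F# minor-major seventh has F# as its root, and A#m7b5 (A# half-diminished seventh) has E as its 5th.
7 letter names make it a seventh; at 10 semitones (a half step narrower than major) the quality is minor.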